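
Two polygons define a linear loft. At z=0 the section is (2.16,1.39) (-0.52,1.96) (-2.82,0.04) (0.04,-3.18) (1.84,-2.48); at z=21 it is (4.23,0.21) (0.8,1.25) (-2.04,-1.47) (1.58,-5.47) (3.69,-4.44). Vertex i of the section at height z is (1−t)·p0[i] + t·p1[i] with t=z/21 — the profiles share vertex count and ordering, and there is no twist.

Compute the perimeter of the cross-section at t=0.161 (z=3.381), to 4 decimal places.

Cross-section at t=0.161: each vertex is (1-t)·p0[i] + t·p1[i].
  v1: (1-0.161)·(2.16,1.39) + 0.161·(4.23,0.21) = (2.4933,1.2000)
  v2: (1-0.161)·(-0.52,1.96) + 0.161·(0.8,1.25) = (-0.3075,1.8457)
  v3: (1-0.161)·(-2.82,0.04) + 0.161·(-2.04,-1.47) = (-2.6944,-0.2031)
  v4: (1-0.161)·(0.04,-3.18) + 0.161·(1.58,-5.47) = (0.2879,-3.5487)
  v5: (1-0.161)·(1.84,-2.48) + 0.161·(3.69,-4.44) = (2.1379,-2.7956)
Perimeter = Σ |v_{i+1} − v_i|:
  edge 1→2: √(-2.8008² + 0.6457²) = 2.8742 (running 2.8742)
  edge 2→3: √(-2.3869² + -2.0488²) = 3.1456 (running 6.0199)
  edge 3→4: √(2.9824² + -3.3456²) = 4.4819 (running 10.5017)
  edge 4→5: √(1.8499² + 0.7531²) = 1.9973 (running 12.4991)
  edge 5→1: √(0.3554² + 3.9956²) = 4.0114 (running 16.5104)
Perimeter = 16.5104

Perimeter at t=0.161: 16.5104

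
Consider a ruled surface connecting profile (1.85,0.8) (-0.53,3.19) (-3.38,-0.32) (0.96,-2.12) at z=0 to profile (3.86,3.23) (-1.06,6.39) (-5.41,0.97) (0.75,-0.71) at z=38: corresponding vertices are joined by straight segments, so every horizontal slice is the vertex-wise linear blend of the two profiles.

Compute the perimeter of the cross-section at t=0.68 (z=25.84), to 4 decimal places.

Perimeter at t=0.68: 21.3824

Cross-section at t=0.68: each vertex is (1-t)·p0[i] + t·p1[i].
  v1: (1-0.68)·(1.85,0.8) + 0.68·(3.86,3.23) = (3.2168,2.4524)
  v2: (1-0.68)·(-0.53,3.19) + 0.68·(-1.06,6.39) = (-0.8904,5.3660)
  v3: (1-0.68)·(-3.38,-0.32) + 0.68·(-5.41,0.97) = (-4.7604,0.5572)
  v4: (1-0.68)·(0.96,-2.12) + 0.68·(0.75,-0.71) = (0.8172,-1.1612)
Perimeter = Σ |v_{i+1} − v_i|:
  edge 1→2: √(-4.1072² + 2.9136²) = 5.0357 (running 5.0357)
  edge 2→3: √(-3.8700² + -4.8088²) = 6.1726 (running 11.2083)
  edge 3→4: √(5.5776² + -1.7184²) = 5.8363 (running 17.0446)
  edge 4→1: √(2.3996² + 3.6136²) = 4.3378 (running 21.3824)
Perimeter = 21.3824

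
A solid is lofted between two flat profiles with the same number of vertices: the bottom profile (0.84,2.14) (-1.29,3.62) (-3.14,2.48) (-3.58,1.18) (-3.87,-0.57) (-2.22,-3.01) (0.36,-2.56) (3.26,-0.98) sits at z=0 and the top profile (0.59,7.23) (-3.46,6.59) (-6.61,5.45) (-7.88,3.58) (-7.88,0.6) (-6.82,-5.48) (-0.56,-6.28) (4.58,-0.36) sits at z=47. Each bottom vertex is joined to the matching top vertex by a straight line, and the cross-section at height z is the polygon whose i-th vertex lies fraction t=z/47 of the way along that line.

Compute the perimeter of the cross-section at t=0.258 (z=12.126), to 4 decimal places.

Cross-section at t=0.258: each vertex is (1-t)·p0[i] + t·p1[i].
  v1: (1-0.258)·(0.84,2.14) + 0.258·(0.59,7.23) = (0.7755,3.4532)
  v2: (1-0.258)·(-1.29,3.62) + 0.258·(-3.46,6.59) = (-1.8499,4.3863)
  v3: (1-0.258)·(-3.14,2.48) + 0.258·(-6.61,5.45) = (-4.0353,3.2463)
  v4: (1-0.258)·(-3.58,1.18) + 0.258·(-7.88,3.58) = (-4.6894,1.7992)
  v5: (1-0.258)·(-3.87,-0.57) + 0.258·(-7.88,0.6) = (-4.9046,-0.2681)
  v6: (1-0.258)·(-2.22,-3.01) + 0.258·(-6.82,-5.48) = (-3.4068,-3.6473)
  v7: (1-0.258)·(0.36,-2.56) + 0.258·(-0.56,-6.28) = (0.1226,-3.5198)
  v8: (1-0.258)·(3.26,-0.98) + 0.258·(4.58,-0.36) = (3.6006,-0.8200)
Perimeter = Σ |v_{i+1} − v_i|:
  edge 1→2: √(-2.6254² + 0.9330²) = 2.7862 (running 2.7862)
  edge 2→3: √(-2.1854² + -1.1400²) = 2.4649 (running 5.2511)
  edge 3→4: √(-0.6541² + -1.4471²) = 1.5880 (running 6.8391)
  edge 4→5: √(-0.2152² + -2.0673²) = 2.0785 (running 8.9176)
  edge 5→6: √(1.4978² + -3.3791²) = 3.6962 (running 12.6138)
  edge 6→7: √(3.5294² + 0.1275²) = 3.5317 (running 16.1456)
  edge 7→8: √(3.4779² + 2.6997²) = 4.4028 (running 20.5484)
  edge 8→1: √(-2.8251² + 4.2733²) = 5.1227 (running 25.6710)
Perimeter = 25.6710

Perimeter at t=0.258: 25.6710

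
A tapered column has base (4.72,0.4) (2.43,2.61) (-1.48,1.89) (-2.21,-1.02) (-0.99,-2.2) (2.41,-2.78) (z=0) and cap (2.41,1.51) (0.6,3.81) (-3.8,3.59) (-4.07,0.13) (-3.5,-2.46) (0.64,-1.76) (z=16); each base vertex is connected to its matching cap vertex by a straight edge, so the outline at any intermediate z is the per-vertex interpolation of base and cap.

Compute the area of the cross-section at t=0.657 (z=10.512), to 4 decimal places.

Cross-section at t=0.657: each vertex is (1-t)·p0[i] + t·p1[i].
  v1: (1-0.657)·(4.72,0.4) + 0.657·(2.41,1.51) = (3.2023,1.1293)
  v2: (1-0.657)·(2.43,2.61) + 0.657·(0.6,3.81) = (1.2277,3.3984)
  v3: (1-0.657)·(-1.48,1.89) + 0.657·(-3.8,3.59) = (-3.0042,3.0069)
  v4: (1-0.657)·(-2.21,-1.02) + 0.657·(-4.07,0.13) = (-3.4320,-0.2645)
  v5: (1-0.657)·(-0.99,-2.2) + 0.657·(-3.5,-2.46) = (-2.6391,-2.3708)
  v6: (1-0.657)·(2.41,-2.78) + 0.657·(0.64,-1.76) = (1.2471,-2.1099)
Shoelace sum Σ(x_i·y_{i+1} − x_{i+1}·y_i):
  i=1: 3.2023·3.3984 − 1.2277·1.1293 = +9.4964 (running +9.4964)
  i=2: 1.2277·3.0069 − -3.0042·3.3984 = +13.9012 (running +23.3976)
  i=3: -3.0042·-0.2645 − -3.4320·3.0069 = +11.1142 (running +34.5118)
  i=4: -3.4320·-2.3708 − -2.6391·-0.2645 = +7.4388 (running +41.9506)
  i=5: -2.6391·-2.1099 − 1.2471·-2.3708 = +8.5247 (running +50.4753)
  i=6: 1.2471·1.1293 − 3.2023·-2.1099 = +8.1648 (running +58.6401)
Area = |Σ|/2 = |58.6401|/2 = 29.3201

Area at t=0.657: 29.3201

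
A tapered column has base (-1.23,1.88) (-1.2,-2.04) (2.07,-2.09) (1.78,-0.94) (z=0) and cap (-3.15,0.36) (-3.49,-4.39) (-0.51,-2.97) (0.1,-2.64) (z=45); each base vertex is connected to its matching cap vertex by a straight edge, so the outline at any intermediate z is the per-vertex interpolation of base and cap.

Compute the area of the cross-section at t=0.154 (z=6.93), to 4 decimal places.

Cross-section at t=0.154: each vertex is (1-t)·p0[i] + t·p1[i].
  v1: (1-0.154)·(-1.23,1.88) + 0.154·(-3.15,0.36) = (-1.5257,1.6459)
  v2: (1-0.154)·(-1.2,-2.04) + 0.154·(-3.49,-4.39) = (-1.5527,-2.4019)
  v3: (1-0.154)·(2.07,-2.09) + 0.154·(-0.51,-2.97) = (1.6727,-2.2255)
  v4: (1-0.154)·(1.78,-0.94) + 0.154·(0.1,-2.64) = (1.5213,-1.2018)
Shoelace sum Σ(x_i·y_{i+1} − x_{i+1}·y_i):
  i=1: -1.5257·-2.4019 − -1.5527·1.6459 = +6.2201 (running +6.2201)
  i=2: -1.5527·-2.2255 − 1.6727·-2.4019 = +7.4731 (running +13.6932)
  i=3: 1.6727·-1.2018 − 1.5213·-2.2255 = +1.3754 (running +15.0686)
  i=4: 1.5213·1.6459 − -1.5257·-1.2018 = +0.6703 (running +15.7389)
Area = |Σ|/2 = |15.7389|/2 = 7.8695

Area at t=0.154: 7.8695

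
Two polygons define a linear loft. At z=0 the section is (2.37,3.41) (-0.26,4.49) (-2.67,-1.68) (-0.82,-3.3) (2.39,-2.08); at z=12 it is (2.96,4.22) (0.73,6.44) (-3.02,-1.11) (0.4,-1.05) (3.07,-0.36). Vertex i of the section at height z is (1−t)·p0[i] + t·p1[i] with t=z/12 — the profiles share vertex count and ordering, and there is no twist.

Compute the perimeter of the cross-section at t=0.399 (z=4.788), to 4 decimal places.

Perimeter at t=0.399: 21.1851

Cross-section at t=0.399: each vertex is (1-t)·p0[i] + t·p1[i].
  v1: (1-0.399)·(2.37,3.41) + 0.399·(2.96,4.22) = (2.6054,3.7332)
  v2: (1-0.399)·(-0.26,4.49) + 0.399·(0.73,6.44) = (0.1350,5.2681)
  v3: (1-0.399)·(-2.67,-1.68) + 0.399·(-3.02,-1.11) = (-2.8096,-1.4526)
  v4: (1-0.399)·(-0.82,-3.3) + 0.399·(0.4,-1.05) = (-0.3332,-2.4022)
  v5: (1-0.399)·(2.39,-2.08) + 0.399·(3.07,-0.36) = (2.6613,-1.3937)
Perimeter = Σ |v_{i+1} − v_i|:
  edge 1→2: √(-2.4704² + 1.5349²) = 2.9084 (running 2.9084)
  edge 2→3: √(-2.9447² + -6.7206²) = 7.3374 (running 10.2458)
  edge 3→4: √(2.4764² + -0.9497²) = 2.6523 (running 12.8981)
  edge 4→5: √(2.9945² + 1.0085²) = 3.1598 (running 16.0579)
  edge 5→1: √(-0.0559² + 5.1269²) = 5.1272 (running 21.1851)
Perimeter = 21.1851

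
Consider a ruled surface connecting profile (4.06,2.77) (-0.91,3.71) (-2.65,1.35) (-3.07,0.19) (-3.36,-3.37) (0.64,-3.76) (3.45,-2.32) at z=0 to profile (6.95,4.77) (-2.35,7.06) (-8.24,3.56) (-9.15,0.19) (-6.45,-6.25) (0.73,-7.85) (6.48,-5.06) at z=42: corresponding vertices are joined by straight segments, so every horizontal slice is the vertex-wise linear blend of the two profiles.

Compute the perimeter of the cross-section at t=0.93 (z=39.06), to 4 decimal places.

Cross-section at t=0.93: each vertex is (1-t)·p0[i] + t·p1[i].
  v1: (1-0.93)·(4.06,2.77) + 0.93·(6.95,4.77) = (6.7477,4.6300)
  v2: (1-0.93)·(-0.91,3.71) + 0.93·(-2.35,7.06) = (-2.2492,6.8255)
  v3: (1-0.93)·(-2.65,1.35) + 0.93·(-8.24,3.56) = (-7.8487,3.4053)
  v4: (1-0.93)·(-3.07,0.19) + 0.93·(-9.15,0.19) = (-8.7244,0.1900)
  v5: (1-0.93)·(-3.36,-3.37) + 0.93·(-6.45,-6.25) = (-6.2337,-6.0484)
  v6: (1-0.93)·(0.64,-3.76) + 0.93·(0.73,-7.85) = (0.7237,-7.5637)
  v7: (1-0.93)·(3.45,-2.32) + 0.93·(6.48,-5.06) = (6.2679,-4.8682)
Perimeter = Σ |v_{i+1} − v_i|:
  edge 1→2: √(-8.9969² + 2.1955²) = 9.2609 (running 9.2609)
  edge 2→3: √(-5.5995² + -3.4202²) = 6.5614 (running 15.8223)
  edge 3→4: √(-0.8757² + -3.2153²) = 3.3324 (running 19.1547)
  edge 4→5: √(2.4907² + -6.2384²) = 6.7172 (running 25.8720)
  edge 5→6: √(6.9574² + -1.5153²) = 7.1205 (running 32.9925)
  edge 6→7: √(5.5442² + 2.6955²) = 6.1647 (running 39.1572)
  edge 7→1: √(0.4798² + 9.4982²) = 9.5103 (running 48.6675)
Perimeter = 48.6675

Perimeter at t=0.93: 48.6675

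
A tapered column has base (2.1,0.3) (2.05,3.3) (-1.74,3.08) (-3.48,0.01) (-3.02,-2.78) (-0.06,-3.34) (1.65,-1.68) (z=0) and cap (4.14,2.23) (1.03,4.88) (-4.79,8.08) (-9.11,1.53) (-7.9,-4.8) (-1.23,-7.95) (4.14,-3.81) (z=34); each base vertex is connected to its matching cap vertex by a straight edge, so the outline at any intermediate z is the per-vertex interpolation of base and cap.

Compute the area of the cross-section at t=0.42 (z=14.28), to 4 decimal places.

Cross-section at t=0.42: each vertex is (1-t)·p0[i] + t·p1[i].
  v1: (1-0.42)·(2.1,0.3) + 0.42·(4.14,2.23) = (2.9568,1.1106)
  v2: (1-0.42)·(2.05,3.3) + 0.42·(1.03,4.88) = (1.6216,3.9636)
  v3: (1-0.42)·(-1.74,3.08) + 0.42·(-4.79,8.08) = (-3.0210,5.1800)
  v4: (1-0.42)·(-3.48,0.01) + 0.42·(-9.11,1.53) = (-5.8446,0.6484)
  v5: (1-0.42)·(-3.02,-2.78) + 0.42·(-7.9,-4.8) = (-5.0696,-3.6284)
  v6: (1-0.42)·(-0.06,-3.34) + 0.42·(-1.23,-7.95) = (-0.5514,-5.2762)
  v7: (1-0.42)·(1.65,-1.68) + 0.42·(4.14,-3.81) = (2.6958,-2.5746)
Shoelace sum Σ(x_i·y_{i+1} − x_{i+1}·y_i):
  i=1: 2.9568·3.9636 − 1.6216·1.1106 = +9.9186 (running +9.9186)
  i=2: 1.6216·5.1800 − -3.0210·3.9636 = +20.3739 (running +30.2925)
  i=3: -3.0210·0.6484 − -5.8446·5.1800 = +28.3162 (running +58.6088)
  i=4: -5.8446·-3.6284 − -5.0696·0.6484 = +24.4937 (running +83.1024)
  i=5: -5.0696·-5.2762 − -0.5514·-3.6284 = +24.7475 (running +107.8500)
  i=6: -0.5514·-2.5746 − 2.6958·-5.2762 = +15.6432 (running +123.4932)
  i=7: 2.6958·1.1106 − 2.9568·-2.5746 = +10.6065 (running +134.0997)
Area = |Σ|/2 = |134.0997|/2 = 67.0499

Area at t=0.42: 67.0499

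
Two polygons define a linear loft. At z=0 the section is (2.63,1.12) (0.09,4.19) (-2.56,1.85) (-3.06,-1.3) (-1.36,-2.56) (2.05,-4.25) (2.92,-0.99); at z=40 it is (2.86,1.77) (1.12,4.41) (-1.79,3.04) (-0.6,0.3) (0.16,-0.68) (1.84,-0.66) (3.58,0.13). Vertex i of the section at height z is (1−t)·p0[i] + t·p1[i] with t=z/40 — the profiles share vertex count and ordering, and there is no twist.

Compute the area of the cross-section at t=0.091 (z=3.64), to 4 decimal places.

Cross-section at t=0.091: each vertex is (1-t)·p0[i] + t·p1[i].
  v1: (1-0.091)·(2.63,1.12) + 0.091·(2.86,1.77) = (2.6509,1.1792)
  v2: (1-0.091)·(0.09,4.19) + 0.091·(1.12,4.41) = (0.1837,4.2100)
  v3: (1-0.091)·(-2.56,1.85) + 0.091·(-1.79,3.04) = (-2.4899,1.9583)
  v4: (1-0.091)·(-3.06,-1.3) + 0.091·(-0.6,0.3) = (-2.8361,-1.1544)
  v5: (1-0.091)·(-1.36,-2.56) + 0.091·(0.16,-0.68) = (-1.2217,-2.3889)
  v6: (1-0.091)·(2.05,-4.25) + 0.091·(1.84,-0.66) = (2.0309,-3.9233)
  v7: (1-0.091)·(2.92,-0.99) + 0.091·(3.58,0.13) = (2.9801,-0.8881)
Shoelace sum Σ(x_i·y_{i+1} − x_{i+1}·y_i):
  i=1: 2.6509·4.2100 − 0.1837·1.1792 = +10.9438 (running +10.9438)
  i=2: 0.1837·1.9583 − -2.4899·4.2100 = +10.8425 (running +21.7863)
  i=3: -2.4899·-1.1544 − -2.8361·1.9583 = +8.4284 (running +30.2146)
  i=4: -2.8361·-2.3889 − -1.2217·-1.1544 = +5.3650 (running +35.5796)
  i=5: -1.2217·-3.9233 − 2.0309·-2.3889 = +9.6447 (running +45.2243)
  i=6: 2.0309·-0.8881 − 2.9801·-3.9233 = +9.8881 (running +55.1124)
  i=7: 2.9801·1.1792 − 2.6509·-0.8881 = +5.8682 (running +60.9806)
Area = |Σ|/2 = |60.9806|/2 = 30.4903

Area at t=0.091: 30.4903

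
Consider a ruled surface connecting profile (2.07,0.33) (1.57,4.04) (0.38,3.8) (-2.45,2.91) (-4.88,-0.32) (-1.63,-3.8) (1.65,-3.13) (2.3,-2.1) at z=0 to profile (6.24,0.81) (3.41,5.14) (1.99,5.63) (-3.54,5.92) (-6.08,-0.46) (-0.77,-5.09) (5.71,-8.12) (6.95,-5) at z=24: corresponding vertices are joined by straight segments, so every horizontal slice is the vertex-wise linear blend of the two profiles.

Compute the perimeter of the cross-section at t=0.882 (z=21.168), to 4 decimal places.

Cross-section at t=0.882: each vertex is (1-t)·p0[i] + t·p1[i].
  v1: (1-0.882)·(2.07,0.33) + 0.882·(6.24,0.81) = (5.7479,0.7534)
  v2: (1-0.882)·(1.57,4.04) + 0.882·(3.41,5.14) = (3.1929,5.0102)
  v3: (1-0.882)·(0.38,3.8) + 0.882·(1.99,5.63) = (1.8000,5.4141)
  v4: (1-0.882)·(-2.45,2.91) + 0.882·(-3.54,5.92) = (-3.4114,5.5648)
  v5: (1-0.882)·(-4.88,-0.32) + 0.882·(-6.08,-0.46) = (-5.9384,-0.4435)
  v6: (1-0.882)·(-1.63,-3.8) + 0.882·(-0.77,-5.09) = (-0.8715,-4.9378)
  v7: (1-0.882)·(1.65,-3.13) + 0.882·(5.71,-8.12) = (5.2309,-7.5312)
  v8: (1-0.882)·(2.3,-2.1) + 0.882·(6.95,-5) = (6.4013,-4.6578)
Perimeter = Σ |v_{i+1} − v_i|:
  edge 1→2: √(-2.5551² + 4.2568²) = 4.9648 (running 4.9648)
  edge 2→3: √(-1.3929² + 0.4039²) = 1.4502 (running 6.4150)
  edge 3→4: √(-5.2114² + 0.1508²) = 5.2136 (running 11.6286)
  edge 4→5: √(-2.5270² + -6.0083²) = 6.5181 (running 18.1467)
  edge 5→6: √(5.0669² + -4.4943²) = 6.7729 (running 24.9196)
  edge 6→7: √(6.1024² + -2.5934²) = 6.6306 (running 31.5502)
  edge 7→8: √(1.1704² + 2.8734²) = 3.1026 (running 34.6528)
  edge 8→1: √(-0.6534² + 5.4112²) = 5.4505 (running 40.1033)
Perimeter = 40.1033

Perimeter at t=0.882: 40.1033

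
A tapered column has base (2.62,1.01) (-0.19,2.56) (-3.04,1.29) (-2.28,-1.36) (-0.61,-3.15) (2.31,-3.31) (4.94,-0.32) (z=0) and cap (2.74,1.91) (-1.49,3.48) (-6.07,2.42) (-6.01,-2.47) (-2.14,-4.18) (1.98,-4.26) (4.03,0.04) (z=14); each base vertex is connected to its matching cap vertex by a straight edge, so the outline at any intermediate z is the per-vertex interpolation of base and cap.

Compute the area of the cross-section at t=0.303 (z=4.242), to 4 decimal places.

Cross-section at t=0.303: each vertex is (1-t)·p0[i] + t·p1[i].
  v1: (1-0.303)·(2.62,1.01) + 0.303·(2.74,1.91) = (2.6564,1.2827)
  v2: (1-0.303)·(-0.19,2.56) + 0.303·(-1.49,3.48) = (-0.5839,2.8388)
  v3: (1-0.303)·(-3.04,1.29) + 0.303·(-6.07,2.42) = (-3.9581,1.6324)
  v4: (1-0.303)·(-2.28,-1.36) + 0.303·(-6.01,-2.47) = (-3.4102,-1.6963)
  v5: (1-0.303)·(-0.61,-3.15) + 0.303·(-2.14,-4.18) = (-1.0736,-3.4621)
  v6: (1-0.303)·(2.31,-3.31) + 0.303·(1.98,-4.26) = (2.2100,-3.5979)
  v7: (1-0.303)·(4.94,-0.32) + 0.303·(4.03,0.04) = (4.6643,-0.2109)
Shoelace sum Σ(x_i·y_{i+1} − x_{i+1}·y_i):
  i=1: 2.6564·2.8388 − -0.5839·1.2827 = +8.2897 (running +8.2897)
  i=2: -0.5839·1.6324 − -3.9581·2.8388 = +10.2829 (running +18.5727)
  i=3: -3.9581·-1.6963 − -3.4102·1.6324 = +12.2810 (running +30.8536)
  i=4: -3.4102·-3.4621 − -1.0736·-1.6963 = +9.9852 (running +40.8389)
  i=5: -1.0736·-3.5979 − 2.2100·-3.4621 = +11.5139 (running +52.3527)
  i=6: 2.2100·-0.2109 − 4.6643·-3.5979 = +16.3152 (running +68.6679)
  i=7: 4.6643·1.2827 − 2.6564·-0.2109 = +6.5431 (running +75.2111)
Area = |Σ|/2 = |75.2111|/2 = 37.6055

Area at t=0.303: 37.6055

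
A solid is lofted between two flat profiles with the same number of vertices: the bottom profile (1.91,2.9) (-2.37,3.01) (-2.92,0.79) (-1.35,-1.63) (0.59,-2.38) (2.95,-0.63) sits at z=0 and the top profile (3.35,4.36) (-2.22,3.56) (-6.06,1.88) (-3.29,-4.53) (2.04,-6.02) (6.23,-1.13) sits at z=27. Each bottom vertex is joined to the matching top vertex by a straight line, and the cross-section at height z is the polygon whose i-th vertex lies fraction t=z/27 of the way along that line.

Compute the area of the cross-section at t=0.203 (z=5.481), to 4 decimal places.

Area at t=0.203: 31.9743

Cross-section at t=0.203: each vertex is (1-t)·p0[i] + t·p1[i].
  v1: (1-0.203)·(1.91,2.9) + 0.203·(3.35,4.36) = (2.2023,3.1964)
  v2: (1-0.203)·(-2.37,3.01) + 0.203·(-2.22,3.56) = (-2.3396,3.1216)
  v3: (1-0.203)·(-2.92,0.79) + 0.203·(-6.06,1.88) = (-3.5574,1.0113)
  v4: (1-0.203)·(-1.35,-1.63) + 0.203·(-3.29,-4.53) = (-1.7438,-2.2187)
  v5: (1-0.203)·(0.59,-2.38) + 0.203·(2.04,-6.02) = (0.8843,-3.1189)
  v6: (1-0.203)·(2.95,-0.63) + 0.203·(6.23,-1.13) = (3.6158,-0.7315)
Shoelace sum Σ(x_i·y_{i+1} − x_{i+1}·y_i):
  i=1: 2.2023·3.1216 − -2.3396·3.1964 = +14.3530 (running +14.3530)
  i=2: -2.3396·1.0113 − -3.5574·3.1216 = +8.7391 (running +23.0921)
  i=3: -3.5574·-2.2187 − -1.7438·1.0113 = +9.6563 (running +32.7484)
  i=4: -1.7438·-3.1189 − 0.8843·-2.2187 = +7.4009 (running +40.1493)
  i=5: 0.8843·-0.7315 − 3.6158·-3.1189 = +10.6306 (running +50.7799)
  i=6: 3.6158·3.1964 − 2.2023·-0.7315 = +13.1686 (running +63.9485)
Area = |Σ|/2 = |63.9485|/2 = 31.9743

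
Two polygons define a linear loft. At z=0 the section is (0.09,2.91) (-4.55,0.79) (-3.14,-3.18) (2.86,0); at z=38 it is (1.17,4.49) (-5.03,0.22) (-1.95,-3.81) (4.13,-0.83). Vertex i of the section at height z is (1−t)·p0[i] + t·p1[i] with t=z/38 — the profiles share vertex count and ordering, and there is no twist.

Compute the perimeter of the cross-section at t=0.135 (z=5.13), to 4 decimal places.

Cross-section at t=0.135: each vertex is (1-t)·p0[i] + t·p1[i].
  v1: (1-0.135)·(0.09,2.91) + 0.135·(1.17,4.49) = (0.2358,3.1233)
  v2: (1-0.135)·(-4.55,0.79) + 0.135·(-5.03,0.22) = (-4.6148,0.7130)
  v3: (1-0.135)·(-3.14,-3.18) + 0.135·(-1.95,-3.81) = (-2.9794,-3.2651)
  v4: (1-0.135)·(2.86,0) + 0.135·(4.13,-0.83) = (3.0314,-0.1120)
Perimeter = Σ |v_{i+1} − v_i|:
  edge 1→2: √(-4.8506² + -2.4103²) = 5.4164 (running 5.4164)
  edge 2→3: √(1.6354² + -3.9781²) = 4.3012 (running 9.7176)
  edge 3→4: √(6.0108² + 3.1530²) = 6.7876 (running 16.5052)
  edge 4→1: √(-2.7957² + 3.2353²) = 4.2759 (running 20.7810)
Perimeter = 20.7810

Perimeter at t=0.135: 20.7810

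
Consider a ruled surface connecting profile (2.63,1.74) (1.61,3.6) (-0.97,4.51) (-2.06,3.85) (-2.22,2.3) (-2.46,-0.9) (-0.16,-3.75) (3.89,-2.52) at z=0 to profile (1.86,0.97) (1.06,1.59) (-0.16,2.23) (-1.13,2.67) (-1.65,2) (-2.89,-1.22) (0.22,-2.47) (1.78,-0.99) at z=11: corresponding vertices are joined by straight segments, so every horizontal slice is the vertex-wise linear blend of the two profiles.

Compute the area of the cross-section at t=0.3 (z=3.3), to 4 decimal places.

Cross-section at t=0.3: each vertex is (1-t)·p0[i] + t·p1[i].
  v1: (1-0.3)·(2.63,1.74) + 0.3·(1.86,0.97) = (2.3990,1.5090)
  v2: (1-0.3)·(1.61,3.6) + 0.3·(1.06,1.59) = (1.4450,2.9970)
  v3: (1-0.3)·(-0.97,4.51) + 0.3·(-0.16,2.23) = (-0.7270,3.8260)
  v4: (1-0.3)·(-2.06,3.85) + 0.3·(-1.13,2.67) = (-1.7810,3.4960)
  v5: (1-0.3)·(-2.22,2.3) + 0.3·(-1.65,2) = (-2.0490,2.2100)
  v6: (1-0.3)·(-2.46,-0.9) + 0.3·(-2.89,-1.22) = (-2.5890,-0.9960)
  v7: (1-0.3)·(-0.16,-3.75) + 0.3·(0.22,-2.47) = (-0.0460,-3.3660)
  v8: (1-0.3)·(3.89,-2.52) + 0.3·(1.78,-0.99) = (3.2570,-2.0610)
Shoelace sum Σ(x_i·y_{i+1} − x_{i+1}·y_i):
  i=1: 2.3990·2.9970 − 1.4450·1.5090 = +5.0093 (running +5.0093)
  i=2: 1.4450·3.8260 − -0.7270·2.9970 = +7.7074 (running +12.7167)
  i=3: -0.7270·3.4960 − -1.7810·3.8260 = +4.2725 (running +16.9892)
  i=4: -1.7810·2.2100 − -2.0490·3.4960 = +3.2273 (running +20.2165)
  i=5: -2.0490·-0.9960 − -2.5890·2.2100 = +7.7625 (running +27.9790)
  i=6: -2.5890·-3.3660 − -0.0460·-0.9960 = +8.6688 (running +36.6477)
  i=7: -0.0460·-2.0610 − 3.2570·-3.3660 = +11.0579 (running +47.7056)
  i=8: 3.2570·1.5090 − 2.3990·-2.0610 = +9.8592 (running +57.5648)
Area = |Σ|/2 = |57.5648|/2 = 28.7824

Area at t=0.3: 28.7824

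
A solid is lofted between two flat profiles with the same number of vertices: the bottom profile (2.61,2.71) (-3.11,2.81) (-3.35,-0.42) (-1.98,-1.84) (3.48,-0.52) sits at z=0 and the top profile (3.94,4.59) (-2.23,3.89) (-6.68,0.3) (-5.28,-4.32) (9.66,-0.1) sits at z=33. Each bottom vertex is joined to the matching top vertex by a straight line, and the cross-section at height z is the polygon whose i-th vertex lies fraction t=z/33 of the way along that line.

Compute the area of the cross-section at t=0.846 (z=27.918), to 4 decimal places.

Area at t=0.846: 72.4663

Cross-section at t=0.846: each vertex is (1-t)·p0[i] + t·p1[i].
  v1: (1-0.846)·(2.61,2.71) + 0.846·(3.94,4.59) = (3.7352,4.3005)
  v2: (1-0.846)·(-3.11,2.81) + 0.846·(-2.23,3.89) = (-2.3655,3.7237)
  v3: (1-0.846)·(-3.35,-0.42) + 0.846·(-6.68,0.3) = (-6.1672,0.1891)
  v4: (1-0.846)·(-1.98,-1.84) + 0.846·(-5.28,-4.32) = (-4.7718,-3.9381)
  v5: (1-0.846)·(3.48,-0.52) + 0.846·(9.66,-0.1) = (8.7083,-0.1647)
Shoelace sum Σ(x_i·y_{i+1} − x_{i+1}·y_i):
  i=1: 3.7352·3.7237 − -2.3655·4.3005 = +24.0815 (running +24.0815)
  i=2: -2.3655·0.1891 − -6.1672·3.7237 = +22.5172 (running +46.5987)
  i=3: -6.1672·-3.9381 − -4.7718·0.1891 = +25.1893 (running +71.7880)
  i=4: -4.7718·-0.1647 − 8.7083·-3.9381 = +35.0797 (running +106.8677)
  i=5: 8.7083·4.3005 − 3.7352·-0.1647 = +38.0649 (running +144.9326)
Area = |Σ|/2 = |144.9326|/2 = 72.4663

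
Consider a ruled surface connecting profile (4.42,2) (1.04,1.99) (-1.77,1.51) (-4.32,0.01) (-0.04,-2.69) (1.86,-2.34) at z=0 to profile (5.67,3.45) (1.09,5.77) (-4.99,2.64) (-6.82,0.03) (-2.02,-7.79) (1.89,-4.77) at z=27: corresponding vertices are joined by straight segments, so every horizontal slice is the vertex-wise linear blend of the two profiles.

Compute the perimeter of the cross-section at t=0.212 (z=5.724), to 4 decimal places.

Cross-section at t=0.212: each vertex is (1-t)·p0[i] + t·p1[i].
  v1: (1-0.212)·(4.42,2) + 0.212·(5.67,3.45) = (4.6850,2.3074)
  v2: (1-0.212)·(1.04,1.99) + 0.212·(1.09,5.77) = (1.0506,2.7914)
  v3: (1-0.212)·(-1.77,1.51) + 0.212·(-4.99,2.64) = (-2.4526,1.7496)
  v4: (1-0.212)·(-4.32,0.01) + 0.212·(-6.82,0.03) = (-4.8500,0.0142)
  v5: (1-0.212)·(-0.04,-2.69) + 0.212·(-2.02,-7.79) = (-0.4598,-3.7712)
  v6: (1-0.212)·(1.86,-2.34) + 0.212·(1.89,-4.77) = (1.8664,-2.8552)
Perimeter = Σ |v_{i+1} − v_i|:
  edge 1→2: √(-3.6344² + 0.4840²) = 3.6665 (running 3.6665)
  edge 2→3: √(-3.5032² + -1.0418²) = 3.6549 (running 7.3213)
  edge 3→4: √(-2.3974² + -1.7353²) = 2.9595 (running 10.2809)
  edge 4→5: √(4.3902² + -3.7854²) = 5.7969 (running 16.0777)
  edge 5→6: √(2.3261² + 0.9160²) = 2.5000 (running 18.5777)
  edge 6→1: √(2.8186² + 5.1626²) = 5.8819 (running 24.4596)
Perimeter = 24.4596

Perimeter at t=0.212: 24.4596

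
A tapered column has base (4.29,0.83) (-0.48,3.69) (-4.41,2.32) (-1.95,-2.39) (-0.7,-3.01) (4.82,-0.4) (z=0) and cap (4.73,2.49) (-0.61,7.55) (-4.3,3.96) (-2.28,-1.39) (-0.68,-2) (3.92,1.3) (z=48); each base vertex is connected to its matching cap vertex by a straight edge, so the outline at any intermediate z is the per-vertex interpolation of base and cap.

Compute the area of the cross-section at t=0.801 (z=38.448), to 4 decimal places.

Cross-section at t=0.801: each vertex is (1-t)·p0[i] + t·p1[i].
  v1: (1-0.801)·(4.29,0.83) + 0.801·(4.73,2.49) = (4.6424,2.1597)
  v2: (1-0.801)·(-0.48,3.69) + 0.801·(-0.61,7.55) = (-0.5841,6.7819)
  v3: (1-0.801)·(-4.41,2.32) + 0.801·(-4.3,3.96) = (-4.3219,3.6336)
  v4: (1-0.801)·(-1.95,-2.39) + 0.801·(-2.28,-1.39) = (-2.2143,-1.5890)
  v5: (1-0.801)·(-0.7,-3.01) + 0.801·(-0.68,-2) = (-0.6840,-2.2010)
  v6: (1-0.801)·(4.82,-0.4) + 0.801·(3.92,1.3) = (4.0991,0.9617)
Shoelace sum Σ(x_i·y_{i+1} − x_{i+1}·y_i):
  i=1: 4.6424·6.7819 − -0.5841·2.1597 = +32.7459 (running +32.7459)
  i=2: -0.5841·3.6336 − -4.3219·6.7819 = +27.1879 (running +59.9338)
  i=3: -4.3219·-1.5890 − -2.2143·3.6336 = +14.9136 (running +74.8474)
  i=4: -2.2143·-2.2010 − -0.6840·-1.5890 = +3.7869 (running +78.6343)
  i=5: -0.6840·0.9617 − 4.0991·-2.2010 = +8.3643 (running +86.9986)
  i=6: 4.0991·2.1597 − 4.6424·0.9617 = +4.3880 (running +91.3866)
Area = |Σ|/2 = |91.3866|/2 = 45.6933

Area at t=0.801: 45.6933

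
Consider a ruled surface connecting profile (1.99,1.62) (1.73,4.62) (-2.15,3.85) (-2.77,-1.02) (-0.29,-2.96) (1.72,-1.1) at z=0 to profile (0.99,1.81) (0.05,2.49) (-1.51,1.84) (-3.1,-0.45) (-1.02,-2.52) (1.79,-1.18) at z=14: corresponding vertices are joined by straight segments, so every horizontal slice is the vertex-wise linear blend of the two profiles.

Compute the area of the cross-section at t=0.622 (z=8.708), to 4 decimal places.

Area at t=0.622: 18.7501

Cross-section at t=0.622: each vertex is (1-t)·p0[i] + t·p1[i].
  v1: (1-0.622)·(1.99,1.62) + 0.622·(0.99,1.81) = (1.3680,1.7382)
  v2: (1-0.622)·(1.73,4.62) + 0.622·(0.05,2.49) = (0.6850,3.2951)
  v3: (1-0.622)·(-2.15,3.85) + 0.622·(-1.51,1.84) = (-1.7519,2.5998)
  v4: (1-0.622)·(-2.77,-1.02) + 0.622·(-3.1,-0.45) = (-2.9753,-0.6655)
  v5: (1-0.622)·(-0.29,-2.96) + 0.622·(-1.02,-2.52) = (-0.7441,-2.6863)
  v6: (1-0.622)·(1.72,-1.1) + 0.622·(1.79,-1.18) = (1.7635,-1.1498)
Shoelace sum Σ(x_i·y_{i+1} − x_{i+1}·y_i):
  i=1: 1.3680·3.2951 − 0.6850·1.7382 = +3.3170 (running +3.3170)
  i=2: 0.6850·2.5998 − -1.7519·3.2951 = +7.5538 (running +10.8708)
  i=3: -1.7519·-0.6655 − -2.9753·2.5998 = +8.9009 (running +19.7717)
  i=4: -2.9753·-2.6863 − -0.7441·-0.6655 = +7.4974 (running +27.2690)
  i=5: -0.7441·-1.1498 − 1.7635·-2.6863 = +5.5929 (running +32.8619)
  i=6: 1.7635·1.7382 − 1.3680·-1.1498 = +4.6382 (running +37.5002)
Area = |Σ|/2 = |37.5002|/2 = 18.7501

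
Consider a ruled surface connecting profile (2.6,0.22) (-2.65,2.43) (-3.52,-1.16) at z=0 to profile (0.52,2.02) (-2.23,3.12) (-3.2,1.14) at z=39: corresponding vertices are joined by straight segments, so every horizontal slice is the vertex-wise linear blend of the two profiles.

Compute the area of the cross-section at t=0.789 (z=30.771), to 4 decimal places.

Cross-section at t=0.789: each vertex is (1-t)·p0[i] + t·p1[i].
  v1: (1-0.789)·(2.6,0.22) + 0.789·(0.52,2.02) = (0.9589,1.6402)
  v2: (1-0.789)·(-2.65,2.43) + 0.789·(-2.23,3.12) = (-2.3186,2.9744)
  v3: (1-0.789)·(-3.52,-1.16) + 0.789·(-3.2,1.14) = (-3.2675,0.6547)
Shoelace sum Σ(x_i·y_{i+1} − x_{i+1}·y_i):
  i=1: 0.9589·2.9744 − -2.3186·1.6402 = +6.6551 (running +6.6551)
  i=2: -2.3186·0.6547 − -3.2675·2.9744 = +8.2009 (running +14.8560)
  i=3: -3.2675·1.6402 − 0.9589·0.6547 = -5.9872 (running +8.8689)
Area = |Σ|/2 = |8.8689|/2 = 4.4344

Area at t=0.789: 4.4344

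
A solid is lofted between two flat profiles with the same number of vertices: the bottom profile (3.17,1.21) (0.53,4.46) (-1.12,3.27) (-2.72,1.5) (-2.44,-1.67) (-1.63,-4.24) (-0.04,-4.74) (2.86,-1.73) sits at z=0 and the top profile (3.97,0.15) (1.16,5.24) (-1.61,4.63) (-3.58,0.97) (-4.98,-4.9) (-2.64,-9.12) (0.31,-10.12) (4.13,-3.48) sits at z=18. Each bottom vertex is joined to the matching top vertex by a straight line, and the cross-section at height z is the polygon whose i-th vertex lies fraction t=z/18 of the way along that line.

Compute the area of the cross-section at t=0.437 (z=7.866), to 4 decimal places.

Cross-section at t=0.437: each vertex is (1-t)·p0[i] + t·p1[i].
  v1: (1-0.437)·(3.17,1.21) + 0.437·(3.97,0.15) = (3.5196,0.7468)
  v2: (1-0.437)·(0.53,4.46) + 0.437·(1.16,5.24) = (0.8053,4.8009)
  v3: (1-0.437)·(-1.12,3.27) + 0.437·(-1.61,4.63) = (-1.3341,3.8643)
  v4: (1-0.437)·(-2.72,1.5) + 0.437·(-3.58,0.97) = (-3.0958,1.2684)
  v5: (1-0.437)·(-2.44,-1.67) + 0.437·(-4.98,-4.9) = (-3.5500,-3.0815)
  v6: (1-0.437)·(-1.63,-4.24) + 0.437·(-2.64,-9.12) = (-2.0714,-6.3726)
  v7: (1-0.437)·(-0.04,-4.74) + 0.437·(0.31,-10.12) = (0.1130,-7.0911)
  v8: (1-0.437)·(2.86,-1.73) + 0.437·(4.13,-3.48) = (3.4150,-2.4947)
Shoelace sum Σ(x_i·y_{i+1} − x_{i+1}·y_i):
  i=1: 3.5196·4.8009 − 0.8053·0.7468 = +16.2957 (running +16.2957)
  i=2: 0.8053·3.8643 − -1.3341·4.8009 = +9.5169 (running +25.8127)
  i=3: -1.3341·1.2684 − -3.0958·3.8643 = +10.2710 (running +36.0837)
  i=4: -3.0958·-3.0815 − -3.5500·1.2684 = +14.0426 (running +50.1263)
  i=5: -3.5500·-6.3726 − -2.0714·-3.0815 = +16.2395 (running +66.3658)
  i=6: -2.0714·-7.0911 − 0.1130·-6.3726 = +15.4080 (running +81.7738)
  i=7: 0.1130·-2.4947 − 3.4150·-7.0911 = +23.9341 (running +105.7079)
  i=8: 3.4150·0.7468 − 3.5196·-2.4947 = +11.3308 (running +117.0387)
Area = |Σ|/2 = |117.0387|/2 = 58.5193

Area at t=0.437: 58.5193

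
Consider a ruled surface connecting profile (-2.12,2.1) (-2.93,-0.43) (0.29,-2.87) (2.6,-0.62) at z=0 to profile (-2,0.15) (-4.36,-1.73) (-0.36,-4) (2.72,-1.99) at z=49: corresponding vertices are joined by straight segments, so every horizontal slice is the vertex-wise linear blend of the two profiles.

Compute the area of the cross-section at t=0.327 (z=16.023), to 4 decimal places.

Area at t=0.327: 13.9625

Cross-section at t=0.327: each vertex is (1-t)·p0[i] + t·p1[i].
  v1: (1-0.327)·(-2.12,2.1) + 0.327·(-2,0.15) = (-2.0808,1.4624)
  v2: (1-0.327)·(-2.93,-0.43) + 0.327·(-4.36,-1.73) = (-3.3976,-0.8551)
  v3: (1-0.327)·(0.29,-2.87) + 0.327·(-0.36,-4) = (0.0775,-3.2395)
  v4: (1-0.327)·(2.6,-0.62) + 0.327·(2.72,-1.99) = (2.6392,-1.0680)
Shoelace sum Σ(x_i·y_{i+1} − x_{i+1}·y_i):
  i=1: -2.0808·-0.8551 − -3.3976·1.4624 = +6.7478 (running +6.7478)
  i=2: -3.3976·-3.2395 − 0.0775·-0.8551 = +11.0728 (running +17.8206)
  i=3: 0.0775·-1.0680 − 2.6392·-3.2395 = +8.4671 (running +26.2877)
  i=4: 2.6392·1.4624 − -2.0808·-1.0680 = +1.6373 (running +27.9250)
Area = |Σ|/2 = |27.9250|/2 = 13.9625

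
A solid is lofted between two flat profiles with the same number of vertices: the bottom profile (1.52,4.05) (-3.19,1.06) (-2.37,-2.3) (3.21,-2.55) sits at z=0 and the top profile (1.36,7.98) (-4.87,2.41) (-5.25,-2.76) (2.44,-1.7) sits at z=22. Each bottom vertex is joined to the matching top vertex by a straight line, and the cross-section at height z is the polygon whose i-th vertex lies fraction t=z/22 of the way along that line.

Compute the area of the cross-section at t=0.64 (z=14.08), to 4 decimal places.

Cross-section at t=0.64: each vertex is (1-t)·p0[i] + t·p1[i].
  v1: (1-0.64)·(1.52,4.05) + 0.64·(1.36,7.98) = (1.4176,6.5652)
  v2: (1-0.64)·(-3.19,1.06) + 0.64·(-4.87,2.41) = (-4.2652,1.9240)
  v3: (1-0.64)·(-2.37,-2.3) + 0.64·(-5.25,-2.76) = (-4.2132,-2.5944)
  v4: (1-0.64)·(3.21,-2.55) + 0.64·(2.44,-1.7) = (2.7172,-2.0060)
Shoelace sum Σ(x_i·y_{i+1} − x_{i+1}·y_i):
  i=1: 1.4176·1.9240 − -4.2652·6.5652 = +30.7294 (running +30.7294)
  i=2: -4.2652·-2.5944 − -4.2132·1.9240 = +19.1718 (running +49.9012)
  i=3: -4.2132·-2.0060 − 2.7172·-2.5944 = +15.5012 (running +65.4024)
  i=4: 2.7172·6.5652 − 1.4176·-2.0060 = +20.6827 (running +86.0850)
Area = |Σ|/2 = |86.0850|/2 = 43.0425

Area at t=0.64: 43.0425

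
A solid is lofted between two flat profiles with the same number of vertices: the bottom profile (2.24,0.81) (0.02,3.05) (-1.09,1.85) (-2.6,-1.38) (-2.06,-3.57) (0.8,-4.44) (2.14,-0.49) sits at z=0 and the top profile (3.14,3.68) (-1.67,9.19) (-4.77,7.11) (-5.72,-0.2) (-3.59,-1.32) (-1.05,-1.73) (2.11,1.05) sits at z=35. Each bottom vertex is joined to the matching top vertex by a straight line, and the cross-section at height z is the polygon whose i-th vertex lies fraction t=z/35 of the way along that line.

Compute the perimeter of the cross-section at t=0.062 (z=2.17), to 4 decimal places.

Cross-section at t=0.062: each vertex is (1-t)·p0[i] + t·p1[i].
  v1: (1-0.062)·(2.24,0.81) + 0.062·(3.14,3.68) = (2.2958,0.9879)
  v2: (1-0.062)·(0.02,3.05) + 0.062·(-1.67,9.19) = (-0.0848,3.4307)
  v3: (1-0.062)·(-1.09,1.85) + 0.062·(-4.77,7.11) = (-1.3182,2.1761)
  v4: (1-0.062)·(-2.6,-1.38) + 0.062·(-5.72,-0.2) = (-2.7934,-1.3068)
  v5: (1-0.062)·(-2.06,-3.57) + 0.062·(-3.59,-1.32) = (-2.1549,-3.4305)
  v6: (1-0.062)·(0.8,-4.44) + 0.062·(-1.05,-1.73) = (0.6853,-4.2720)
  v7: (1-0.062)·(2.14,-0.49) + 0.062·(2.11,1.05) = (2.1381,-0.3945)
Perimeter = Σ |v_{i+1} − v_i|:
  edge 1→2: √(-2.3806² + 2.4427²) = 3.4109 (running 3.4109)
  edge 2→3: √(-1.2334² + -1.2546²) = 1.7593 (running 5.1702)
  edge 3→4: √(-1.4753² + -3.4830²) = 3.7825 (running 8.9527)
  edge 4→5: √(0.6386² + -2.1237²) = 2.2176 (running 11.1703)
  edge 5→6: √(2.8402² + -0.8415²) = 2.9622 (running 14.1325)
  edge 6→7: √(1.4528² + 3.8775²) = 4.1407 (running 18.2732)
  edge 7→1: √(0.1577² + 1.3825²) = 1.3914 (running 19.6646)
Perimeter = 19.6646

Perimeter at t=0.062: 19.6646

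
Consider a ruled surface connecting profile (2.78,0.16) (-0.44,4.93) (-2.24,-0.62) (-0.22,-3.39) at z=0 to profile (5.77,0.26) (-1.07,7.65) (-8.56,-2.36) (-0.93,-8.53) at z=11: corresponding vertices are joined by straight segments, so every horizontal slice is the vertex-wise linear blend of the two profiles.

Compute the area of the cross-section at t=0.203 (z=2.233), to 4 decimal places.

Cross-section at t=0.203: each vertex is (1-t)·p0[i] + t·p1[i].
  v1: (1-0.203)·(2.78,0.16) + 0.203·(5.77,0.26) = (3.3870,0.1803)
  v2: (1-0.203)·(-0.44,4.93) + 0.203·(-1.07,7.65) = (-0.5679,5.4822)
  v3: (1-0.203)·(-2.24,-0.62) + 0.203·(-8.56,-2.36) = (-3.5230,-0.9732)
  v4: (1-0.203)·(-0.22,-3.39) + 0.203·(-0.93,-8.53) = (-0.3641,-4.4334)
Shoelace sum Σ(x_i·y_{i+1} − x_{i+1}·y_i):
  i=1: 3.3870·5.4822 − -0.5679·0.1803 = +18.6703 (running +18.6703)
  i=2: -0.5679·-0.9732 − -3.5230·5.4822 = +19.8661 (running +38.5364)
  i=3: -3.5230·-4.4334 − -0.3641·-0.9732 = +15.2644 (running +53.8008)
  i=4: -0.3641·0.1803 − 3.3870·-4.4334 = +14.9502 (running +68.7510)
Area = |Σ|/2 = |68.7510|/2 = 34.3755

Area at t=0.203: 34.3755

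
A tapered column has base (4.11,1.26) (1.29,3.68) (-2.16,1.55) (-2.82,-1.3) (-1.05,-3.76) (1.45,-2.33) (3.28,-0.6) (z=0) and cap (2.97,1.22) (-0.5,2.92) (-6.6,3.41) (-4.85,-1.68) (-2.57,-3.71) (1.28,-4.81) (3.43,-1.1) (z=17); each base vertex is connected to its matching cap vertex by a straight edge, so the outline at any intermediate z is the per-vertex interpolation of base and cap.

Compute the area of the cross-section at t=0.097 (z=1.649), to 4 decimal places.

Area at t=0.097: 32.7198

Cross-section at t=0.097: each vertex is (1-t)·p0[i] + t·p1[i].
  v1: (1-0.097)·(4.11,1.26) + 0.097·(2.97,1.22) = (3.9994,1.2561)
  v2: (1-0.097)·(1.29,3.68) + 0.097·(-0.5,2.92) = (1.1164,3.6063)
  v3: (1-0.097)·(-2.16,1.55) + 0.097·(-6.6,3.41) = (-2.5907,1.7304)
  v4: (1-0.097)·(-2.82,-1.3) + 0.097·(-4.85,-1.68) = (-3.0169,-1.3369)
  v5: (1-0.097)·(-1.05,-3.76) + 0.097·(-2.57,-3.71) = (-1.1974,-3.7551)
  v6: (1-0.097)·(1.45,-2.33) + 0.097·(1.28,-4.81) = (1.4335,-2.5706)
  v7: (1-0.097)·(3.28,-0.6) + 0.097·(3.43,-1.1) = (3.2946,-0.6485)
Shoelace sum Σ(x_i·y_{i+1} − x_{i+1}·y_i):
  i=1: 3.9994·3.6063 − 1.1164·1.2561 = +13.0207 (running +13.0207)
  i=2: 1.1164·1.7304 − -2.5907·3.6063 = +11.2745 (running +24.2952)
  i=3: -2.5907·-1.3369 − -3.0169·1.7304 = +8.6839 (running +32.9791)
  i=4: -3.0169·-3.7551 − -1.1974·-1.3369 = +9.7281 (running +42.7073)
  i=5: -1.1974·-2.5706 − 1.4335·-3.7551 = +8.4611 (running +51.1684)
  i=6: 1.4335·-0.6485 − 3.2946·-2.5706 = +7.5392 (running +58.7076)
  i=7: 3.2946·1.2561 − 3.9994·-0.6485 = +6.7320 (running +65.4396)
Area = |Σ|/2 = |65.4396|/2 = 32.7198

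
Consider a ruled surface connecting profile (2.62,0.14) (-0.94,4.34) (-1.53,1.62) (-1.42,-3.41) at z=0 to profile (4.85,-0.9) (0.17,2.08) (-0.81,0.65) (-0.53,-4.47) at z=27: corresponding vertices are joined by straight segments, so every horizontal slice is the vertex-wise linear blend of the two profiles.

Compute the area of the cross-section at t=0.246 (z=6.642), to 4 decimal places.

Area at t=0.246: 17.2531

Cross-section at t=0.246: each vertex is (1-t)·p0[i] + t·p1[i].
  v1: (1-0.246)·(2.62,0.14) + 0.246·(4.85,-0.9) = (3.1686,-0.1158)
  v2: (1-0.246)·(-0.94,4.34) + 0.246·(0.17,2.08) = (-0.6669,3.7840)
  v3: (1-0.246)·(-1.53,1.62) + 0.246·(-0.81,0.65) = (-1.3529,1.3814)
  v4: (1-0.246)·(-1.42,-3.41) + 0.246·(-0.53,-4.47) = (-1.2011,-3.6708)
Shoelace sum Σ(x_i·y_{i+1} − x_{i+1}·y_i):
  i=1: 3.1686·3.7840 − -0.6669·-0.1158 = +11.9128 (running +11.9128)
  i=2: -0.6669·1.3814 − -1.3529·3.7840 = +4.1981 (running +16.1108)
  i=3: -1.3529·-3.6708 − -1.2011·1.3814 = +6.6252 (running +22.7360)
  i=4: -1.2011·-0.1158 − 3.1686·-3.6708 = +11.7702 (running +34.5063)
Area = |Σ|/2 = |34.5063|/2 = 17.2531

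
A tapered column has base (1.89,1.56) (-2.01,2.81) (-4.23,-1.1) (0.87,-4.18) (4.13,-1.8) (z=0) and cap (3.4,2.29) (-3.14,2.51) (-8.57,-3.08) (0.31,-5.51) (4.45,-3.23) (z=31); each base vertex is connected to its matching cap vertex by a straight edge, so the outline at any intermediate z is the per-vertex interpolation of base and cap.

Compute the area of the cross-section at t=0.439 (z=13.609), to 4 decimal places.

Cross-section at t=0.439: each vertex is (1-t)·p0[i] + t·p1[i].
  v1: (1-0.439)·(1.89,1.56) + 0.439·(3.4,2.29) = (2.5529,1.8805)
  v2: (1-0.439)·(-2.01,2.81) + 0.439·(-3.14,2.51) = (-2.5061,2.6783)
  v3: (1-0.439)·(-4.23,-1.1) + 0.439·(-8.57,-3.08) = (-6.1353,-1.9692)
  v4: (1-0.439)·(0.87,-4.18) + 0.439·(0.31,-5.51) = (0.6242,-4.7639)
  v5: (1-0.439)·(4.13,-1.8) + 0.439·(4.45,-3.23) = (4.2705,-2.4278)
Shoelace sum Σ(x_i·y_{i+1} − x_{i+1}·y_i):
  i=1: 2.5529·2.6783 − -2.5061·1.8805 = +11.5500 (running +11.5500)
  i=2: -2.5061·-1.9692 − -6.1353·2.6783 = +21.3671 (running +32.9171)
  i=3: -6.1353·-4.7639 − 0.6242·-1.9692 = +30.4567 (running +63.3738)
  i=4: 0.6242·-2.4278 − 4.2705·-4.7639 = +18.8287 (running +82.2024)
  i=5: 4.2705·1.8805 − 2.5529·-2.4278 = +14.2283 (running +96.4308)
Area = |Σ|/2 = |96.4308|/2 = 48.2154

Area at t=0.439: 48.2154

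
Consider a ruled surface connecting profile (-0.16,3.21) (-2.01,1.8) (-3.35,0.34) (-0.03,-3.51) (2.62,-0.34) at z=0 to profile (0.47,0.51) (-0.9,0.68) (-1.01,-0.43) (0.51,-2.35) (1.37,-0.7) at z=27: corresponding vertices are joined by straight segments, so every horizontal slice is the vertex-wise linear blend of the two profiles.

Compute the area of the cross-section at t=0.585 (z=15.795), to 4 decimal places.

Area at t=0.585: 9.4506

Cross-section at t=0.585: each vertex is (1-t)·p0[i] + t·p1[i].
  v1: (1-0.585)·(-0.16,3.21) + 0.585·(0.47,0.51) = (0.2085,1.6305)
  v2: (1-0.585)·(-2.01,1.8) + 0.585·(-0.9,0.68) = (-1.3606,1.1448)
  v3: (1-0.585)·(-3.35,0.34) + 0.585·(-1.01,-0.43) = (-1.9811,-0.1104)
  v4: (1-0.585)·(-0.03,-3.51) + 0.585·(0.51,-2.35) = (0.2859,-2.8314)
  v5: (1-0.585)·(2.62,-0.34) + 0.585·(1.37,-0.7) = (1.8888,-0.5506)
Shoelace sum Σ(x_i·y_{i+1} − x_{i+1}·y_i):
  i=1: 0.2085·1.1448 − -1.3606·1.6305 = +2.4573 (running +2.4573)
  i=2: -1.3606·-0.1104 − -1.9811·1.1448 = +2.4182 (running +4.8755)
  i=3: -1.9811·-2.8314 − 0.2859·-0.1104 = +5.6409 (running +10.5164)
  i=4: 0.2859·-0.5506 − 1.8888·-2.8314 = +5.1904 (running +15.7068)
  i=5: 1.8888·1.6305 − 0.2085·-0.5506 = +3.1944 (running +18.9012)
Area = |Σ|/2 = |18.9012|/2 = 9.4506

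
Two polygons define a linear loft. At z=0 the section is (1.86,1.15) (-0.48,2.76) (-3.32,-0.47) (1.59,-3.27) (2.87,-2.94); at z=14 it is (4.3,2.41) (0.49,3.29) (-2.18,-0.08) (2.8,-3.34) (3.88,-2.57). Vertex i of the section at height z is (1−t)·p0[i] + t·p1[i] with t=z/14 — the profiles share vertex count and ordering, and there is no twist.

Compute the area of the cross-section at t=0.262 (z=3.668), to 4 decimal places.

Cross-section at t=0.262: each vertex is (1-t)·p0[i] + t·p1[i].
  v1: (1-0.262)·(1.86,1.15) + 0.262·(4.3,2.41) = (2.4993,1.4801)
  v2: (1-0.262)·(-0.48,2.76) + 0.262·(0.49,3.29) = (-0.2259,2.8989)
  v3: (1-0.262)·(-3.32,-0.47) + 0.262·(-2.18,-0.08) = (-3.0213,-0.3678)
  v4: (1-0.262)·(1.59,-3.27) + 0.262·(2.8,-3.34) = (1.9070,-3.2883)
  v5: (1-0.262)·(2.87,-2.94) + 0.262·(3.88,-2.57) = (3.1346,-2.8431)
Shoelace sum Σ(x_i·y_{i+1} − x_{i+1}·y_i):
  i=1: 2.4993·2.8989 − -0.2259·1.4801 = +7.5794 (running +7.5794)
  i=2: -0.2259·-0.3678 − -3.0213·2.8989 = +8.8415 (running +16.4208)
  i=3: -3.0213·-3.2883 − 1.9070·-0.3678 = +10.6366 (running +27.0574)
  i=4: 1.9070·-2.8431 − 3.1346·-3.2883 = +4.8859 (running +31.9433)
  i=5: 3.1346·1.4801 − 2.4993·-2.8431 = +11.7452 (running +43.6885)
Area = |Σ|/2 = |43.6885|/2 = 21.8443

Area at t=0.262: 21.8443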